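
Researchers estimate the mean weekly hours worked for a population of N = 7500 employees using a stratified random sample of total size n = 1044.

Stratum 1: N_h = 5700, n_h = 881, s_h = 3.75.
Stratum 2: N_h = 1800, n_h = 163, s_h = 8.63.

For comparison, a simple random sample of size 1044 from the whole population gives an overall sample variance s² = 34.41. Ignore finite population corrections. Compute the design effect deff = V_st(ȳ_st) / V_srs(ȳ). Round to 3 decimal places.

deff ≈ 1.078

V̂(ȳ_st) = Σ W_h² s_h²/n_h, with W_h = N_h/N and N = 7500:
  stratum 1: (5700/7500)²·3.75²/881 = 0.00921964
  stratum 2: (1800/7500)²·8.63²/163 = 0.0263182
V_st = 0.0355379
V_srs = s²/n = 34.41/1044 = 0.0329598
deff = V_st / V_srs = 0.0355379/0.0329598 = 1.0782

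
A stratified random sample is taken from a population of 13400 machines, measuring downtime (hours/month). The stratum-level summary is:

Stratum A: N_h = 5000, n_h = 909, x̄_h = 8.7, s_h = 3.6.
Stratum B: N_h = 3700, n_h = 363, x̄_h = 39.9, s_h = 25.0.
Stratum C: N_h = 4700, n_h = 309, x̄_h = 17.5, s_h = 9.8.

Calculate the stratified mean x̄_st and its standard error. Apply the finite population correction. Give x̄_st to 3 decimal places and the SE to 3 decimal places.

x̄_st = Σ W_h x̄_h = (5000·8.7 + 3700·39.9 + 4700·17.5)/13400 = 20.40149
V̂(x̄_st) = Σ W_h² (1 − n_h/N_h) s_h²/n_h, with W_h = N_h/N and N = 13400:
  stratum A: (5000/13400)²·(1 − 909/5000)·3.6²/909 = 0.00162417
  stratum B: (3700/13400)²·(1 − 363/3700)·25.0²/363 = 0.118392
  stratum C: (4700/13400)²·(1 − 309/4700)·9.8²/309 = 0.0357228
V̂(x̄_st) = 0.155739
SE(x̄_st) = √0.155739 = 0.394638

x̄_st ≈ 20.401, SE ≈ 0.395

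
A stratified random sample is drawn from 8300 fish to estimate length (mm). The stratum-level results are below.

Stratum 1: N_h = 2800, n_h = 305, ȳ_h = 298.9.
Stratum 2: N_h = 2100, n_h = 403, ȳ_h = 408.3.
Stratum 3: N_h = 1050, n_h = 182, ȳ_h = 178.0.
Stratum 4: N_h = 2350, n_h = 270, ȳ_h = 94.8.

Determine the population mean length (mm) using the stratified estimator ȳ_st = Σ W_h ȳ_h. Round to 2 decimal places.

N = Σ N_h = 8300. Stratum weights W_h = N_h/N.
ȳ_st = (2800·298.9 + 2100·408.3 + 1050·178.0 + 2350·94.8) / 8300 = 253.4976

ȳ_st ≈ 253.50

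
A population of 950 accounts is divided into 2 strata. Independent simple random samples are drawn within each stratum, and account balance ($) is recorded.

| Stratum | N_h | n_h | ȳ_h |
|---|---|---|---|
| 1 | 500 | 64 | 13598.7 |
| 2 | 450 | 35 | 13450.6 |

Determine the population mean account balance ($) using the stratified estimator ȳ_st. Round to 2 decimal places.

ȳ_st ≈ 13528.55

N = Σ N_h = 950. Stratum weights W_h = N_h/N.
ȳ_st = (500·13598.7 + 450·13450.6) / 950 = 13528.5474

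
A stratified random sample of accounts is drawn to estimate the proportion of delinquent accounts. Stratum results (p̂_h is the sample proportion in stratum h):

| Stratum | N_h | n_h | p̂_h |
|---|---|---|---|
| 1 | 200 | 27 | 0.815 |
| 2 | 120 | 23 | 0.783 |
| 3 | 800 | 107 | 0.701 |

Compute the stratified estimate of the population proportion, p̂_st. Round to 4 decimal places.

p̂_st ≈ 0.7301

N = 1120; stratum weights W_h = N_h/N.
p̂_st = Σ W_h p̂_h = (200·0.815 + 120·0.783 + 800·0.701)/1120 = 0.73014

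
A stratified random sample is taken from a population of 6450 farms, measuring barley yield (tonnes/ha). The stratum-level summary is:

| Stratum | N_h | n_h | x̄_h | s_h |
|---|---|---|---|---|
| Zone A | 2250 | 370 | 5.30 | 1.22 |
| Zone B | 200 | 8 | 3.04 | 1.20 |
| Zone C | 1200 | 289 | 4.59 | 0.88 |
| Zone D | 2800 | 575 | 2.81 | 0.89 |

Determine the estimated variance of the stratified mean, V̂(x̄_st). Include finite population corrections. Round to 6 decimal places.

V̂(x̄_st) = Σ W_h² (1 − n_h/N_h) s_h²/n_h, with W_h = N_h/N and N = 6450:
  stratum Zone A: (2250/6450)²·(1 − 370/2250)·1.22²/370 = 0.000409015
  stratum Zone B: (200/6450)²·(1 − 8/200)·1.20²/8 = 0.000166144
  stratum Zone C: (1200/6450)²·(1 − 289/1200)·0.88²/289 = 7.04122e-05
  stratum Zone D: (2800/6450)²·(1 − 575/2800)·0.89²/575 = 0.000206291
V̂(x̄_st) = 0.000851862

V̂(x̄_st) ≈ 0.000852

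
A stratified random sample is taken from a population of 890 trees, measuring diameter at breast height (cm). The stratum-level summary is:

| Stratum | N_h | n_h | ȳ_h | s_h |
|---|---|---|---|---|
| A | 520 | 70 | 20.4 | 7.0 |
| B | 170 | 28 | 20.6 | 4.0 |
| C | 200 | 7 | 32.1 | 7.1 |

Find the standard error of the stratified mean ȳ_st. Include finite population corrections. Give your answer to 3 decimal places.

SE(ȳ_st) ≈ 0.758

V̂(ȳ_st) = Σ W_h² (1 − n_h/N_h) s_h²/n_h, with W_h = N_h/N and N = 890:
  stratum A: (520/890)²·(1 − 70/520)·7.0²/70 = 0.206792
  stratum B: (170/890)²·(1 − 28/170)·4.0²/28 = 0.0174148
  stratum C: (200/890)²·(1 − 7/200)·7.1²/7 = 0.350934
V̂(ȳ_st) = 0.575141
SE(ȳ_st) = √0.575141 = 0.758381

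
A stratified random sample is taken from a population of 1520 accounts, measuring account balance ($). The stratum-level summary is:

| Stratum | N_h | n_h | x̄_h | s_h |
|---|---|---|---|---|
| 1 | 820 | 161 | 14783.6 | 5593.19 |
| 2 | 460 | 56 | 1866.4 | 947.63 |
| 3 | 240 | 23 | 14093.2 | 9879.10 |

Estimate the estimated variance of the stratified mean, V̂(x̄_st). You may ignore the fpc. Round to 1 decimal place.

V̂(x̄_st) ≈ 163808.2

V̂(x̄_st) = Σ W_h² s_h²/n_h, with W_h = N_h/N and N = 1520:
  stratum 1: (820/1520)²·5593.19²/161 = 56550.2
  stratum 2: (460/1520)²·947.63²/56 = 1468.65
  stratum 3: (240/1520)²·9879.10²/23 = 105789
V̂(x̄_st) = 163808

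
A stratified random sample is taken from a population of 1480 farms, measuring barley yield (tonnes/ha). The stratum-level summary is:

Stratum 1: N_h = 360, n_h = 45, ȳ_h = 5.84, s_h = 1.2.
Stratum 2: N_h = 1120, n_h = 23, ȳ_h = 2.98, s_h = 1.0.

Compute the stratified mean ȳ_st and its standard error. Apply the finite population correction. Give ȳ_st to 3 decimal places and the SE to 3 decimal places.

ȳ_st = Σ W_h ȳ_h = (360·5.84 + 1120·2.98)/1480 = 3.67568
V̂(ȳ_st) = Σ W_h² (1 − n_h/N_h) s_h²/n_h, with W_h = N_h/N and N = 1480:
  stratum 1: (360/1480)²·(1 − 45/360)·1.2²/45 = 0.00165668
  stratum 2: (1120/1480)²·(1 − 23/1120)·1.0²/23 = 0.0243878
V̂(ȳ_st) = 0.0260445
SE(ȳ_st) = √0.0260445 = 0.161383

ȳ_st ≈ 3.676, SE ≈ 0.161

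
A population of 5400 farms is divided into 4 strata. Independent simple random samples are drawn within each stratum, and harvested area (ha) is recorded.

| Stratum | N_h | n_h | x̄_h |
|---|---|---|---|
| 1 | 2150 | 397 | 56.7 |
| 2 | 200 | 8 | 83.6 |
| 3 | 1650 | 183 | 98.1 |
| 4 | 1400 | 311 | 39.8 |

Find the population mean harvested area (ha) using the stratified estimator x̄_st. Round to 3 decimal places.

N = Σ N_h = 5400. Stratum weights W_h = N_h/N.
x̄_st = (2150·56.7 + 200·83.6 + 1650·98.1 + 1400·39.8) / 5400 = 65.96481

x̄_st ≈ 65.965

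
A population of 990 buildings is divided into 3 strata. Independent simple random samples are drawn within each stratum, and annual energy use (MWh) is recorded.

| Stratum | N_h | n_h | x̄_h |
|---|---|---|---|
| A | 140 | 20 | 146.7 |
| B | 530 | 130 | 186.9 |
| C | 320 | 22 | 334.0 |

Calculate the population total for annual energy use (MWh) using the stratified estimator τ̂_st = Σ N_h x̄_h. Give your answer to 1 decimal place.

τ̂_st ≈ 226475.0

τ̂_st = Σ N_h x̄_h = 140·146.7 + 530·186.9 + 320·334.0 = 226475.0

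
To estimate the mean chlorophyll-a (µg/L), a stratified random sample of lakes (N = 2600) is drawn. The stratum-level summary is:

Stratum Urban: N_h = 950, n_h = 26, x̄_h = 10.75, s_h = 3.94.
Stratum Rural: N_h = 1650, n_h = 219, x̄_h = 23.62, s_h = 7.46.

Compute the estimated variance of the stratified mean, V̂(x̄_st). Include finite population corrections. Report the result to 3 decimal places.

V̂(x̄_st) ≈ 0.166

V̂(x̄_st) = Σ W_h² (1 − n_h/N_h) s_h²/n_h, with W_h = N_h/N and N = 2600:
  stratum Urban: (950/2600)²·(1 − 26/950)·3.94²/26 = 0.0775297
  stratum Rural: (1650/2600)²·(1 − 219/1650)·7.46²/219 = 0.0887586
V̂(x̄_st) = 0.166288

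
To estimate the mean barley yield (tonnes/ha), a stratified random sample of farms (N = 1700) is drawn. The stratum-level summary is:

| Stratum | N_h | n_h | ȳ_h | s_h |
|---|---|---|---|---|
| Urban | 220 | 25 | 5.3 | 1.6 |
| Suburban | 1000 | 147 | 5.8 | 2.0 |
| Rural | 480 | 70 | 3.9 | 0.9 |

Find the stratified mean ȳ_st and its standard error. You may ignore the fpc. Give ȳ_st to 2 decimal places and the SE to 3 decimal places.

ȳ_st ≈ 5.20, SE ≈ 0.110

ȳ_st = Σ W_h ȳ_h = (220·5.3 + 1000·5.8 + 480·3.9)/1700 = 5.19882
V̂(ȳ_st) = Σ W_h² s_h²/n_h, with W_h = N_h/N and N = 1700:
  stratum Urban: (220/1700)²·1.6²/25 = 0.00171493
  stratum Suburban: (1000/1700)²·2.0²/147 = 0.00941553
  stratum Rural: (480/1700)²·0.9²/70 = 0.000922511
V̂(ȳ_st) = 0.012053
SE(ȳ_st) = √0.012053 = 0.109786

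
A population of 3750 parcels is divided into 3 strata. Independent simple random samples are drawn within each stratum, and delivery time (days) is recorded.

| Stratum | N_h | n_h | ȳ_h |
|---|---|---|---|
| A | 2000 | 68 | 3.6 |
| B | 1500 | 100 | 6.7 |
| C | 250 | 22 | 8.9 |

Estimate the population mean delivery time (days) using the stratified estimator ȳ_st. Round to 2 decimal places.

ȳ_st ≈ 5.19

N = Σ N_h = 3750. Stratum weights W_h = N_h/N.
ȳ_st = (2000·3.6 + 1500·6.7 + 250·8.9) / 3750 = 5.1933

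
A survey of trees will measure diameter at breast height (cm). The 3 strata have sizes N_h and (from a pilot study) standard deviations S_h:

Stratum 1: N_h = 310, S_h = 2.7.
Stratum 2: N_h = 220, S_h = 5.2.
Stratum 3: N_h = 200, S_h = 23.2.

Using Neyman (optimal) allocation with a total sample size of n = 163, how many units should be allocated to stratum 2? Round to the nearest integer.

28

Neyman allocation: n_h = n · N_h S_h / Σ N_i S_i, with n = 163.
  stratum 1: N_h·S_h = 310·2.7 = 837.00
  stratum 2: N_h·S_h = 220·5.2 = 1144.00
  stratum 3: N_h·S_h = 200·23.2 = 4640.00
Σ N_h S_h = 6621.00
n for stratum 2 = 163·1144.00/6621.00 = 28.164 → 28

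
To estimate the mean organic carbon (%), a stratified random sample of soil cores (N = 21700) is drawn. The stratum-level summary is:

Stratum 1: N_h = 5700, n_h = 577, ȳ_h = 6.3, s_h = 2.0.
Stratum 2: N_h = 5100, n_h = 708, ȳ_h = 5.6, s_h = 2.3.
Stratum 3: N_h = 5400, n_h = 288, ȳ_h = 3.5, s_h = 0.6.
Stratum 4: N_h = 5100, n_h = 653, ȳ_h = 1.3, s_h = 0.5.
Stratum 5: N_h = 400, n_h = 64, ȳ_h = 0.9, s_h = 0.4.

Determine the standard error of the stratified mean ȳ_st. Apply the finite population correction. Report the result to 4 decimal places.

V̂(ȳ_st) = Σ W_h² (1 − n_h/N_h) s_h²/n_h, with W_h = N_h/N and N = 21700:
  stratum 1: (5700/21700)²·(1 − 577/5700)·2.0²/577 = 0.000429897
  stratum 2: (5100/21700)²·(1 − 708/5100)·2.3²/708 = 0.000355415
  stratum 3: (5400/21700)²·(1 − 288/5400)·0.6²/288 = 7.32783e-05
  stratum 4: (5100/21700)²·(1 − 653/5100)·0.5²/653 = 1.84393e-05
  stratum 5: (400/21700)²·(1 − 64/400)·0.4²/64 = 7.13542e-07
V̂(ȳ_st) = 0.000877742
SE(ȳ_st) = √0.000877742 = 0.0296267

SE(ȳ_st) ≈ 0.0296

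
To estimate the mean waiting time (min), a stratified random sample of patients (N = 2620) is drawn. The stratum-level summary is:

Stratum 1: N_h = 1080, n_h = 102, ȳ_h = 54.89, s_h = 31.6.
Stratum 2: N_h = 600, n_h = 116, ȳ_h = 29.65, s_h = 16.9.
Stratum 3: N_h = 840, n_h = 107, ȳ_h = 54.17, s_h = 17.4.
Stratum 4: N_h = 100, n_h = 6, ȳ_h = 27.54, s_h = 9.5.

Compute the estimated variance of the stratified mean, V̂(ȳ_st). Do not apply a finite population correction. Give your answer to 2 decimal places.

V̂(ȳ_st) ≈ 2.11

V̂(ȳ_st) = Σ W_h² s_h²/n_h, with W_h = N_h/N and N = 2620:
  stratum 1: (1080/2620)²·31.6²/102 = 1.66349
  stratum 2: (600/2620)²·16.9²/116 = 0.129126
  stratum 3: (840/2620)²·17.4²/107 = 0.290851
  stratum 4: (100/2620)²·9.5²/6 = 0.0219126
V̂(ȳ_st) = 2.10538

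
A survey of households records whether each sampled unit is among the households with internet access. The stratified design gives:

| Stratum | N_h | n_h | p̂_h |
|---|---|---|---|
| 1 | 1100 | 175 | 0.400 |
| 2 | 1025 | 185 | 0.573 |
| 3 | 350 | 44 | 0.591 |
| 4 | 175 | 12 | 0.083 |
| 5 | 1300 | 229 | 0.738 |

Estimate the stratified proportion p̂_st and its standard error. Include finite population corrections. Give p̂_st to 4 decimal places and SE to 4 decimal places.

N = 3950; stratum weights W_h = N_h/N.
p̂_st = Σ W_h p̂_h = (1100·0.400 + 1025·0.573 + 350·0.591 + 175·0.083 + 1300·0.738)/3950 = 0.55901
V̂(p̂_st) = Σ W_h² (1 − n_h/N_h) p̂_h(1−p̂_h)/(n_h−1):
  stratum 1: (1100/3950)²·(1 − 175/1100)·0.400·0.600/174 = 8.99502e-05
  stratum 2: (1025/3950)²·(1 − 185/1025)·0.573·0.427/184 = 7.33793e-05
  stratum 3: (350/3950)²·(1 − 44/350)·0.591·0.409/43 = 3.85867e-05
  stratum 4: (175/3950)²·(1 − 12/175)·0.083·0.917/11 = 1.26499e-05
  stratum 5: (1300/3950)²·(1 − 229/1300)·0.738·0.262/228 = 7.56766e-05
V̂(p̂_st) = 0.000290243; SE = √V̂ = 0.0170365

p̂_st ≈ 0.5590, SE ≈ 0.0170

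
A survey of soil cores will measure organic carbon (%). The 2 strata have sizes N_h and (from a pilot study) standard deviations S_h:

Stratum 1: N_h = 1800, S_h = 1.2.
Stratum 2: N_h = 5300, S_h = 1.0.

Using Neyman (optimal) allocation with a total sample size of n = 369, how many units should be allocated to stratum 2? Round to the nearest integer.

Neyman allocation: n_h = n · N_h S_h / Σ N_i S_i, with n = 369.
  stratum 1: N_h·S_h = 1800·1.2 = 2160.00
  stratum 2: N_h·S_h = 5300·1.0 = 5300.00
Σ N_h S_h = 7460.00
n for stratum 2 = 369·5300.00/7460.00 = 262.158 → 262

262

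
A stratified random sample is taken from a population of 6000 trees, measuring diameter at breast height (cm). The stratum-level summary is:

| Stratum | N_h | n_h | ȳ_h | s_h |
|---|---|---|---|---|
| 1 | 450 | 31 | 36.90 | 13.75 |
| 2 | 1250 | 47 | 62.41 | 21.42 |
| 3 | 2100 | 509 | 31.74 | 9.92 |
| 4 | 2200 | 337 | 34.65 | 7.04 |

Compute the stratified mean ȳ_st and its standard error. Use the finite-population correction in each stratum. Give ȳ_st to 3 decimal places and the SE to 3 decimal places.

ȳ_st = Σ W_h ȳ_h = (450·36.90 + 1250·62.41 + 2100·31.74 + 2200·34.65)/6000 = 39.58358
V̂(ȳ_st) = Σ W_h² (1 − n_h/N_h) s_h²/n_h, with W_h = N_h/N and N = 6000:
  stratum 1: (450/6000)²·(1 − 31/450)·13.75²/31 = 0.0319424
  stratum 2: (1250/6000)²·(1 − 47/1250)·21.42²/47 = 0.407769
  stratum 3: (2100/6000)²·(1 − 509/2100)·9.92²/509 = 0.0179429
  stratum 4: (2200/6000)²·(1 − 337/2200)·7.04²/337 = 0.0167436
V̂(ȳ_st) = 0.474398
SE(ȳ_st) = √0.474398 = 0.688765

ȳ_st ≈ 39.584, SE ≈ 0.689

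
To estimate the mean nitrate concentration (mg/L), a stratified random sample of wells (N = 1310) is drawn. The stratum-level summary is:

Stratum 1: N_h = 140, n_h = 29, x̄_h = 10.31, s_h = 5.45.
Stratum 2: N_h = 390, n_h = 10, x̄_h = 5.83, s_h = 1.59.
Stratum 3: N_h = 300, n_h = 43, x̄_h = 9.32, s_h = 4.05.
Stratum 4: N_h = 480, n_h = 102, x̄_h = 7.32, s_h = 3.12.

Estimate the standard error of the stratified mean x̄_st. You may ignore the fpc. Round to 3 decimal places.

V̂(x̄_st) = Σ W_h² s_h²/n_h, with W_h = N_h/N and N = 1310:
  stratum 1: (140/1310)²·5.45²/29 = 0.0116979
  stratum 2: (390/1310)²·1.59²/10 = 0.0224069
  stratum 3: (300/1310)²·4.05²/43 = 0.0200051
  stratum 4: (480/1310)²·3.12²/102 = 0.0128129
V̂(x̄_st) = 0.0669228
SE(x̄_st) = √0.0669228 = 0.258695

SE(x̄_st) ≈ 0.259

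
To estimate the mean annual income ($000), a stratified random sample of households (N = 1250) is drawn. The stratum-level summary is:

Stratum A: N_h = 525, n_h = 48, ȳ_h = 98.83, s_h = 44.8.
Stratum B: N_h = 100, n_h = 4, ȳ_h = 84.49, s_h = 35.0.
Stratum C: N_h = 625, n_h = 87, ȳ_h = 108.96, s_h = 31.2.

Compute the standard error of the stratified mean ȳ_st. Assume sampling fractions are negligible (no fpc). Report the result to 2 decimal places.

SE(ȳ_st) ≈ 3.48

V̂(ȳ_st) = Σ W_h² s_h²/n_h, with W_h = N_h/N and N = 1250:
  stratum A: (525/1250)²·44.8²/48 = 7.37587
  stratum B: (100/1250)²·35.0²/4 = 1.96
  stratum C: (625/1250)²·31.2²/87 = 2.79724
V̂(ȳ_st) = 12.1331
SE(ȳ_st) = √12.1331 = 3.48326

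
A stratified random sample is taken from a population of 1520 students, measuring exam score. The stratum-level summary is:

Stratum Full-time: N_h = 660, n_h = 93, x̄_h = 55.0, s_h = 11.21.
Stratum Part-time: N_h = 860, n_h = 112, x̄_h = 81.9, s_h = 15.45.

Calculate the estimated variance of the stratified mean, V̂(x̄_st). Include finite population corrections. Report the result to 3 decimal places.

V̂(x̄_st) = Σ W_h² (1 − n_h/N_h) s_h²/n_h, with W_h = N_h/N and N = 1520:
  stratum Full-time: (660/1520)²·(1 − 93/660)·11.21²/93 = 0.218861
  stratum Part-time: (860/1520)²·(1 − 112/860)·15.45²/112 = 0.593406
V̂(x̄_st) = 0.812267

V̂(x̄_st) ≈ 0.812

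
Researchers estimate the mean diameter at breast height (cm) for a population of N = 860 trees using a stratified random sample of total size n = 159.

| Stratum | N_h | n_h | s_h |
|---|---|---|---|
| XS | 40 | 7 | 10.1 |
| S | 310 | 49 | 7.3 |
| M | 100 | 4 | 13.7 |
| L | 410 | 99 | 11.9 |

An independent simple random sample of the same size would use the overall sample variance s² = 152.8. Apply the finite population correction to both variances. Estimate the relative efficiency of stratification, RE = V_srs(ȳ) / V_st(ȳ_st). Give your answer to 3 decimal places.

RE ≈ 0.783

V̂(ȳ_st) = Σ W_h² (1 − n_h/N_h) s_h²/n_h, with W_h = N_h/N and N = 860:
  stratum XS: (40/860)²·(1 − 7/40)·10.1²/7 = 0.0260089
  stratum S: (310/860)²·(1 − 49/310)·7.3²/49 = 0.118975
  stratum M: (100/860)²·(1 − 4/100)·13.7²/4 = 0.609054
  stratum L: (410/860)²·(1 − 99/410)·11.9²/99 = 0.246607
V_st = 1.00064
V_srs = (1 − 159/860)·152.8/159 = 0.783332
Relative efficiency = V_srs / V_st = 0.783332/1.00064 = 0.7828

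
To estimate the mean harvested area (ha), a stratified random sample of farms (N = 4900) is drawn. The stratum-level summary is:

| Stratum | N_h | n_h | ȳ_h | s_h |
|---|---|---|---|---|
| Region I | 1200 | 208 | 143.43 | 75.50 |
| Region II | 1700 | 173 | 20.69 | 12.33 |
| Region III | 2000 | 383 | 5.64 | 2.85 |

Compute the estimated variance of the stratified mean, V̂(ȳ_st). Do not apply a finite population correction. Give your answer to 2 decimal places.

V̂(ȳ_st) ≈ 1.75

V̂(ȳ_st) = Σ W_h² s_h²/n_h, with W_h = N_h/N and N = 4900:
  stratum Region I: (1200/4900)²·75.50²/208 = 1.64362
  stratum Region II: (1700/4900)²·12.33²/173 = 0.105776
  stratum Region III: (2000/4900)²·2.85²/383 = 0.00353312
V̂(ȳ_st) = 1.75293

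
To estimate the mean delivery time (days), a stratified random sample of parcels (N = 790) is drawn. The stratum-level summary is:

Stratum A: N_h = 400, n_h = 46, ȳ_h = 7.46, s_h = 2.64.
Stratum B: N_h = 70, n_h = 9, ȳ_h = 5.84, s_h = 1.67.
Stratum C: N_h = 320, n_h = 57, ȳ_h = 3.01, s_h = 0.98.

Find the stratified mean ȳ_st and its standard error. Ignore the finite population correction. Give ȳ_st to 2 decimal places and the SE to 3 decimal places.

ȳ_st ≈ 5.51, SE ≈ 0.210

ȳ_st = Σ W_h ȳ_h = (400·7.46 + 70·5.84 + 320·3.01)/790 = 5.51392
V̂(ȳ_st) = Σ W_h² s_h²/n_h, with W_h = N_h/N and N = 790:
  stratum A: (400/790)²·2.64²/46 = 0.0388433
  stratum B: (70/790)²·1.67²/9 = 0.00243295
  stratum C: (320/790)²·0.98²/57 = 0.00276454
V̂(ȳ_st) = 0.0440408
SE(ȳ_st) = √0.0440408 = 0.209859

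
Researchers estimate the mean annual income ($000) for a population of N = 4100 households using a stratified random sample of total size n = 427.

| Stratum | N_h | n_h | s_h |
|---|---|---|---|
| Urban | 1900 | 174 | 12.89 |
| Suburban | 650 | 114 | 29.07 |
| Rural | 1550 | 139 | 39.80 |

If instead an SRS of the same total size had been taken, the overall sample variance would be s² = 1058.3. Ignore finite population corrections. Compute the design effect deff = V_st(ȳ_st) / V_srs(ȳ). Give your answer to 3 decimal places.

V̂(ȳ_st) = Σ W_h² s_h²/n_h, with W_h = N_h/N and N = 4100:
  stratum Urban: (1900/4100)²·12.89²/174 = 0.205067
  stratum Suburban: (650/4100)²·29.07²/114 = 0.186313
  stratum Rural: (1550/4100)²·39.80²/139 = 1.62872
V_st = 2.0201
V_srs = s²/n = 1058.3/427 = 2.47845
deff = V_st / V_srs = 2.0201/2.47845 = 0.8151

deff ≈ 0.815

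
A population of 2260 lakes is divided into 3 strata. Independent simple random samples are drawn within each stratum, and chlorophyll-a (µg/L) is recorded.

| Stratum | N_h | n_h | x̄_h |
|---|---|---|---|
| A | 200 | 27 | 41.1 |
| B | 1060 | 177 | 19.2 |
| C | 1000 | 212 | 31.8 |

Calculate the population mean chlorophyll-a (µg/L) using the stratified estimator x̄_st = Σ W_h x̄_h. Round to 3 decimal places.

x̄_st ≈ 26.713

N = Σ N_h = 2260. Stratum weights W_h = N_h/N.
x̄_st = (200·41.1 + 1060·19.2 + 1000·31.8) / 2260 = 26.71327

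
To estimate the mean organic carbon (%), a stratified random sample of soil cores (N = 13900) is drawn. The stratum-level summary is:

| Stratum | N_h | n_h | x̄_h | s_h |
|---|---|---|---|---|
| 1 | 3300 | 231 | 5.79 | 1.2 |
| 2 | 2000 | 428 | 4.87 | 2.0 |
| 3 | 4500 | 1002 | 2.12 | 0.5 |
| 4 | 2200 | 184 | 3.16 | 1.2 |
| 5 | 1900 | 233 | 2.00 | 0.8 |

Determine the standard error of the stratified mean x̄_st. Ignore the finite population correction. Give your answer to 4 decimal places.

SE(x̄_st) ≈ 0.0286

V̂(x̄_st) = Σ W_h² s_h²/n_h, with W_h = N_h/N and N = 13900:
  stratum 1: (3300/13900)²·1.2²/231 = 0.000351357
  stratum 2: (2000/13900)²·2.0²/428 = 0.000193485
  stratum 3: (4500/13900)²·0.5²/1002 = 2.61498e-05
  stratum 4: (2200/13900)²·1.2²/184 = 0.000196047
  stratum 5: (1900/13900)²·0.8²/233 = 5.13218e-05
V̂(x̄_st) = 0.00081836
SE(x̄_st) = √0.00081836 = 0.028607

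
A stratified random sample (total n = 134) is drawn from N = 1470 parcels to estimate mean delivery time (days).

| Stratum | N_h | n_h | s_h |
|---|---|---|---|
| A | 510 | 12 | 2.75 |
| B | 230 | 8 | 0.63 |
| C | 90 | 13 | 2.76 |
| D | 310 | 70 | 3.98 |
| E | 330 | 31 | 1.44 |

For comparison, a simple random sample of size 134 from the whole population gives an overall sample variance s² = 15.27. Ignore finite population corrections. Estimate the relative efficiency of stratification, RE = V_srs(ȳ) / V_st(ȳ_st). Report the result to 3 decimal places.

V̂(ȳ_st) = Σ W_h² s_h²/n_h, with W_h = N_h/N and N = 1470:
  stratum A: (510/1470)²·2.75²/12 = 0.075856
  stratum B: (230/1470)²·0.63²/8 = 0.00121454
  stratum C: (90/1470)²·2.76²/13 = 0.00219647
  stratum D: (310/1470)²·3.98²/70 = 0.0100637
  stratum E: (330/1470)²·1.44²/31 = 0.00337098
V_st = 0.0927017
V_srs = s²/n = 15.27/134 = 0.113955
Relative efficiency = V_srs / V_st = 0.113955/0.0927017 = 1.2293

RE ≈ 1.229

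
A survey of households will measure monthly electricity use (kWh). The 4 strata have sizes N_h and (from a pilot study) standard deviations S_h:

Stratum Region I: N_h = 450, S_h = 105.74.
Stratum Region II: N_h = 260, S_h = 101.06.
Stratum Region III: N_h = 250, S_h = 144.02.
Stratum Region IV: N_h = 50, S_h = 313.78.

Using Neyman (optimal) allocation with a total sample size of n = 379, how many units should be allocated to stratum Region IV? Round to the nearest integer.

Neyman allocation: n_h = n · N_h S_h / Σ N_i S_i, with n = 379.
  stratum Region I: N_h·S_h = 450·105.74 = 47583.00
  stratum Region II: N_h·S_h = 260·101.06 = 26275.60
  stratum Region III: N_h·S_h = 250·144.02 = 36005.00
  stratum Region IV: N_h·S_h = 50·313.78 = 15689.00
Σ N_h S_h = 125552.60
n for stratum Region IV = 379·15689.00/125552.60 = 47.360 → 47

47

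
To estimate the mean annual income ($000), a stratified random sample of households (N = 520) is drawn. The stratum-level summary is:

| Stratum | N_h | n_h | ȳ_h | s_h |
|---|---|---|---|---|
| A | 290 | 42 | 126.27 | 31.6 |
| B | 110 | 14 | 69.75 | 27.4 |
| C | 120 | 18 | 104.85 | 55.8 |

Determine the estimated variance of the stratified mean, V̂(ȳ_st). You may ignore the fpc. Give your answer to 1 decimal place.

V̂(ȳ_st) ≈ 19.0

V̂(ȳ_st) = Σ W_h² s_h²/n_h, with W_h = N_h/N and N = 520:
  stratum A: (290/520)²·31.6²/42 = 7.39459
  stratum B: (110/520)²·27.4²/14 = 2.39967
  stratum C: (120/520)²·55.8²/18 = 9.21195
V̂(ȳ_st) = 19.0062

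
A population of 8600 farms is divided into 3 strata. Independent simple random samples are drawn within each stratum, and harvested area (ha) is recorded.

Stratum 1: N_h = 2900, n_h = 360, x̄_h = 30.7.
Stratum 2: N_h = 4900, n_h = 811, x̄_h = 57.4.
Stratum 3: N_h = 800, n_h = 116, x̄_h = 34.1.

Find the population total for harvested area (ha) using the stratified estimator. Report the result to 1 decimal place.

τ̂_st = Σ N_h x̄_h = 2900·30.7 + 4900·57.4 + 800·34.1 = 397570.0

τ̂_st ≈ 397570.0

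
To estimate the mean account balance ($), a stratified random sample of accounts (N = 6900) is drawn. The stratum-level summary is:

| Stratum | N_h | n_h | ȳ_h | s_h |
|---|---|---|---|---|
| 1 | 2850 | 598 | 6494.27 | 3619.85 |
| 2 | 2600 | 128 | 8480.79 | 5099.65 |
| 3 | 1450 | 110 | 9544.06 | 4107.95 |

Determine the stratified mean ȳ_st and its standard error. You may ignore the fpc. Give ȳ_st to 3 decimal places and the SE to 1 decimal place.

ȳ_st = Σ W_h ȳ_h = (2850·6494.27 + 2600·8480.79 + 1450·9544.06)/6900 = 7883.71167
V̂(ȳ_st) = Σ W_h² s_h²/n_h, with W_h = N_h/N and N = 6900:
  stratum 1: (2850/6900)²·3619.85²/598 = 3738.28
  stratum 2: (2600/6900)²·5099.65²/128 = 28848.2
  stratum 3: (1450/6900)²·4107.95²/110 = 6774.78
V̂(ȳ_st) = 39361.3
SE(ȳ_st) = √39361.3 = 198.397

ȳ_st ≈ 7883.712, SE ≈ 198.4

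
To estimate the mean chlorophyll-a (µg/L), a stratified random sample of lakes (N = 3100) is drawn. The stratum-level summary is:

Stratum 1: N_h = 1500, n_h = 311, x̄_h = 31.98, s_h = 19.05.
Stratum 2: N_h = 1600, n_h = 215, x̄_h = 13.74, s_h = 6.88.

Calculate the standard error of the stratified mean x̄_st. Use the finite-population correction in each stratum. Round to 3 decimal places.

V̂(x̄_st) = Σ W_h² (1 − n_h/N_h) s_h²/n_h, with W_h = N_h/N and N = 3100:
  stratum 1: (1500/3100)²·(1 − 311/1500)·19.05²/311 = 0.216561
  stratum 2: (1600/3100)²·(1 − 215/1600)·6.88²/215 = 0.0507674
V̂(x̄_st) = 0.267328
SE(x̄_st) = √0.267328 = 0.517038

SE(x̄_st) ≈ 0.517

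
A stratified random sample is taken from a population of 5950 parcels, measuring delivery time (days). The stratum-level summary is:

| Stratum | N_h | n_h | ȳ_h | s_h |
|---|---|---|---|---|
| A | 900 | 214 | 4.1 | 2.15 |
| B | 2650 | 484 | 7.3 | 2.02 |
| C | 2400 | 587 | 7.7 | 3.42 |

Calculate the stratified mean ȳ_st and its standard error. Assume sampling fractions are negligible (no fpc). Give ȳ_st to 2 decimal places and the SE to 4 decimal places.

ȳ_st ≈ 6.98, SE ≈ 0.0735

ȳ_st = Σ W_h ȳ_h = (900·4.1 + 2650·7.3 + 2400·7.7)/5950 = 6.97731
V̂(ȳ_st) = Σ W_h² s_h²/n_h, with W_h = N_h/N and N = 5950:
  stratum A: (900/5950)²·2.15²/214 = 0.000494213
  stratum B: (2650/5950)²·2.02²/484 = 0.0016723
  stratum C: (2400/5950)²·3.42²/587 = 0.00324192
V̂(ȳ_st) = 0.00540844
SE(ȳ_st) = √0.00540844 = 0.0735421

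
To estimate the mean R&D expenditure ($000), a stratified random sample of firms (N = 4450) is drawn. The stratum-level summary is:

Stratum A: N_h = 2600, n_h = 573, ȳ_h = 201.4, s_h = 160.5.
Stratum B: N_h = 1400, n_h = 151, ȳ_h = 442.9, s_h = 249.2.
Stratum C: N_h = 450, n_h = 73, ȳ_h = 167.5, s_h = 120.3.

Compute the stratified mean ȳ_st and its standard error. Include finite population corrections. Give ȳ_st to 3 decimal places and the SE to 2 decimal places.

ȳ_st ≈ 273.949, SE ≈ 7.07

ȳ_st = Σ W_h ȳ_h = (2600·201.4 + 1400·442.9 + 450·167.5)/4450 = 273.94944
V̂(ȳ_st) = Σ W_h² (1 − n_h/N_h) s_h²/n_h, with W_h = N_h/N and N = 4450:
  stratum A: (2600/4450)²·(1 − 573/2600)·160.5²/573 = 11.9647
  stratum B: (1400/4450)²·(1 − 151/1400)·249.2²/151 = 36.3153
  stratum C: (450/4450)²·(1 − 73/450)·120.3²/73 = 1.69841
V̂(ȳ_st) = 49.9784
SE(ȳ_st) = √49.9784 = 7.06954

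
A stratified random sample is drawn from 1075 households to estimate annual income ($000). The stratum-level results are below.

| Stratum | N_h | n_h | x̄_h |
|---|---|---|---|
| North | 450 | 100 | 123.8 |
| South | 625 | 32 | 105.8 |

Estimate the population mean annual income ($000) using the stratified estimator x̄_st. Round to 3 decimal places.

N = Σ N_h = 1075. Stratum weights W_h = N_h/N.
x̄_st = (450·123.8 + 625·105.8) / 1075 = 113.33488

x̄_st ≈ 113.335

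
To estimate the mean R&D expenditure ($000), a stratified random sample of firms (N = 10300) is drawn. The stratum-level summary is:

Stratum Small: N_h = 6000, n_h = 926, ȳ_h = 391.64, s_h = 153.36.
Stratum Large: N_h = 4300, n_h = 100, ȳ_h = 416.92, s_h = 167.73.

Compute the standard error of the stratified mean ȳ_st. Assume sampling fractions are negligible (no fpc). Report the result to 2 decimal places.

SE(ȳ_st) ≈ 7.59

V̂(ȳ_st) = Σ W_h² s_h²/n_h, with W_h = N_h/N and N = 10300:
  stratum Small: (6000/10300)²·153.36²/926 = 8.61869
  stratum Large: (4300/10300)²·167.73²/100 = 49.0325
V̂(ȳ_st) = 57.6512
SE(ȳ_st) = √57.6512 = 7.59284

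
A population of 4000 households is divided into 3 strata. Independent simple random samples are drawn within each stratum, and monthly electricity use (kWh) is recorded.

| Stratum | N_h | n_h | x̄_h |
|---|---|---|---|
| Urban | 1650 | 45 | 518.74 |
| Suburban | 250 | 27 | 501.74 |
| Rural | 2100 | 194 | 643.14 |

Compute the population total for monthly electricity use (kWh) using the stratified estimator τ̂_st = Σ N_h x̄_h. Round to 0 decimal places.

τ̂_st = Σ N_h x̄_h = 1650·518.74 + 250·501.74 + 2100·643.14 = 2331950

τ̂_st ≈ 2331950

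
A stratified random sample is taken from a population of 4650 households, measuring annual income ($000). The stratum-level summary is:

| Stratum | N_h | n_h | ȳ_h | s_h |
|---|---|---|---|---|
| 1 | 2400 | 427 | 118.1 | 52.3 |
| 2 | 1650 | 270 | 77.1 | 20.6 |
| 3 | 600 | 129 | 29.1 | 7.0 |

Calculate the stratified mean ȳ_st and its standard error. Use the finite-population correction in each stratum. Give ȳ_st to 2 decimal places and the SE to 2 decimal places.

ȳ_st ≈ 92.07, SE ≈ 1.25

ȳ_st = Σ W_h ȳ_h = (2400·118.1 + 1650·77.1 + 600·29.1)/4650 = 92.06774
V̂(ȳ_st) = Σ W_h² (1 − n_h/N_h) s_h²/n_h, with W_h = N_h/N and N = 4650:
  stratum 1: (2400/4650)²·(1 − 427/2400)·52.3²/427 = 1.40284
  stratum 2: (1650/4650)²·(1 − 270/1650)·20.6²/270 = 0.165511
  stratum 3: (600/4650)²·(1 − 129/600)·7.0²/129 = 0.00496447
V̂(ȳ_st) = 1.57332
SE(ȳ_st) = √1.57332 = 1.25432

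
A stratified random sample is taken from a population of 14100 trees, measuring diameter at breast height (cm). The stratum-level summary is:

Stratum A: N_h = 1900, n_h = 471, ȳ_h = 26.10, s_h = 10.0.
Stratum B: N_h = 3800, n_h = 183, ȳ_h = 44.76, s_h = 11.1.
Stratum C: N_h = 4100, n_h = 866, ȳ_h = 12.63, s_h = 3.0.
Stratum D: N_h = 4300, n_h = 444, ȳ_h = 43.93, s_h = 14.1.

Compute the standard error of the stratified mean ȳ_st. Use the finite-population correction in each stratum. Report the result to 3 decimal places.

SE(ȳ_st) ≈ 0.296

V̂(ȳ_st) = Σ W_h² (1 − n_h/N_h) s_h²/n_h, with W_h = N_h/N and N = 14100:
  stratum A: (1900/14100)²·(1 − 471/1900)·10.0²/471 = 0.00289952
  stratum B: (3800/14100)²·(1 − 183/3800)·11.1²/183 = 0.0465467
  stratum C: (4100/14100)²·(1 − 866/4100)·3.0²/866 = 0.000693123
  stratum D: (4300/14100)²·(1 − 444/4300)·14.1²/444 = 0.0373441
V̂(ȳ_st) = 0.0874835
SE(ȳ_st) = √0.0874835 = 0.295776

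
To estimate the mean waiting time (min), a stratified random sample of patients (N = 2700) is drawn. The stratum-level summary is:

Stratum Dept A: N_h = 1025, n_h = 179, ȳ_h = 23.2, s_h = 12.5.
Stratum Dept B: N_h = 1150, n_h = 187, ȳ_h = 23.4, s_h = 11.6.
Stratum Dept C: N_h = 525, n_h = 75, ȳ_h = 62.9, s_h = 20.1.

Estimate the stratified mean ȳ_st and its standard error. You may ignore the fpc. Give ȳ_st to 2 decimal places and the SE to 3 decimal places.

ȳ_st = Σ W_h ȳ_h = (1025·23.2 + 1150·23.4 + 525·62.9)/2700 = 31.00463
V̂(ȳ_st) = Σ W_h² s_h²/n_h, with W_h = N_h/N and N = 2700:
  stratum Dept A: (1025/2700)²·12.5²/179 = 0.125802
  stratum Dept B: (1150/2700)²·11.6²/187 = 0.13054
  stratum Dept C: (525/2700)²·20.1²/75 = 0.203668
V̂(ȳ_st) = 0.460009
SE(ȳ_st) = √0.460009 = 0.67824

ȳ_st ≈ 31.00, SE ≈ 0.678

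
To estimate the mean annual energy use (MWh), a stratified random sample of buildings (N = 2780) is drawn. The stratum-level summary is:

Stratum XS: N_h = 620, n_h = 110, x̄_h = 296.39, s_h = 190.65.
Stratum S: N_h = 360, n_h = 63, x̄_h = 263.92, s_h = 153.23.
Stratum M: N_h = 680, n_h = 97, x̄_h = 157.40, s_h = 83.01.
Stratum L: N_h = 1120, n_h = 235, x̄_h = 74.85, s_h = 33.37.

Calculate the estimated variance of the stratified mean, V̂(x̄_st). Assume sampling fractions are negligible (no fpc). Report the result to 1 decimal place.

V̂(x̄_st) ≈ 27.7

V̂(x̄_st) = Σ W_h² s_h²/n_h, with W_h = N_h/N and N = 2780:
  stratum XS: (620/2780)²·190.65²/110 = 16.4352
  stratum S: (360/2780)²·153.23²/63 = 6.24975
  stratum M: (680/2780)²·83.01²/97 = 4.25028
  stratum L: (1120/2780)²·33.37²/235 = 0.769115
V̂(x̄_st) = 27.7043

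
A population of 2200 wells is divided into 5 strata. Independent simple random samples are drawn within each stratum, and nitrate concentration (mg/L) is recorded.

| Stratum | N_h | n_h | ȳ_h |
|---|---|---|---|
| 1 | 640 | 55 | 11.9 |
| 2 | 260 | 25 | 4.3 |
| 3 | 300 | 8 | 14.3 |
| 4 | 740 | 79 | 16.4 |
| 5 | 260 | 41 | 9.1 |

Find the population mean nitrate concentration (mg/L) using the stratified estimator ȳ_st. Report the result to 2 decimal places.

ȳ_st ≈ 12.51

N = Σ N_h = 2200. Stratum weights W_h = N_h/N.
ȳ_st = (640·11.9 + 260·4.3 + 300·14.3 + 740·16.4 + 260·9.1) / 2200 = 12.5118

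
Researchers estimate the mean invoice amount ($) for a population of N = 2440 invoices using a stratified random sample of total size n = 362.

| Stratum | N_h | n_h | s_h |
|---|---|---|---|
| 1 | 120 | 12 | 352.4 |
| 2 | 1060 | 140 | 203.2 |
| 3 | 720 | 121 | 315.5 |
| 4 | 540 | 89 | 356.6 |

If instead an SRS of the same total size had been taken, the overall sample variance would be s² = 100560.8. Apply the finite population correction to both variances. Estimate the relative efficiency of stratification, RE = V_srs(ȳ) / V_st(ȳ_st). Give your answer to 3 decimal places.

RE ≈ 1.253

V̂(ȳ_st) = Σ W_h² (1 − n_h/N_h) s_h²/n_h, with W_h = N_h/N and N = 2440:
  stratum 1: (120/2440)²·(1 − 12/120)·352.4²/12 = 22.5277
  stratum 2: (1060/2440)²·(1 − 140/1060)·203.2²/140 = 48.3096
  stratum 3: (720/2440)²·(1 − 121/720)·315.5²/121 = 59.5927
  stratum 4: (540/2440)²·(1 − 89/540)·356.6²/89 = 58.4471
V_st = 188.877
V_srs = (1 − 362/2440)·100560.8/362 = 236.579
Relative efficiency = V_srs / V_st = 236.579/188.877 = 1.2526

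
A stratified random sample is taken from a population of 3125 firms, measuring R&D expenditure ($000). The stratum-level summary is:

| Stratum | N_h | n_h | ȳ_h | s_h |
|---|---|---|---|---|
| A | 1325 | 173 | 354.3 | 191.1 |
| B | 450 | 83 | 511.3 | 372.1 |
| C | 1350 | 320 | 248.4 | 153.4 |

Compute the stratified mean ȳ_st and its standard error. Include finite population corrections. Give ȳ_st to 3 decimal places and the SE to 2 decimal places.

ȳ_st = Σ W_h ȳ_h = (1325·354.3 + 450·511.3 + 1350·248.4)/3125 = 331.15920
V̂(ȳ_st) = Σ W_h² (1 − n_h/N_h) s_h²/n_h, with W_h = N_h/N and N = 3125:
  stratum A: (1325/3125)²·(1 − 173/1325)·191.1²/173 = 32.9947
  stratum B: (450/3125)²·(1 − 83/450)·372.1²/83 = 28.2111
  stratum C: (1350/3125)²·(1 − 320/1350)·153.4²/320 = 10.4706
V̂(ȳ_st) = 71.6763
SE(ȳ_st) = √71.6763 = 8.46619

ȳ_st ≈ 331.159, SE ≈ 8.47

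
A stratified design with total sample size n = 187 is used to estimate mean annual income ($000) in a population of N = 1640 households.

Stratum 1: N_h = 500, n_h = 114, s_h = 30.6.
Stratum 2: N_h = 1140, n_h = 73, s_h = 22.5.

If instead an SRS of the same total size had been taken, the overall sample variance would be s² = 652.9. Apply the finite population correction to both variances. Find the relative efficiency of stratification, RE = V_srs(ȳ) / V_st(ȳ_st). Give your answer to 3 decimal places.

RE ≈ 0.830

V̂(ȳ_st) = Σ W_h² (1 − n_h/N_h) s_h²/n_h, with W_h = N_h/N and N = 1640:
  stratum 1: (500/1640)²·(1 − 114/500)·30.6²/114 = 0.589397
  stratum 2: (1140/1640)²·(1 − 73/1140)·22.5²/73 = 3.13634
V_st = 3.72574
V_srs = (1 − 187/1640)·652.9/187 = 3.09333
Relative efficiency = V_srs / V_st = 3.09333/3.72574 = 0.8303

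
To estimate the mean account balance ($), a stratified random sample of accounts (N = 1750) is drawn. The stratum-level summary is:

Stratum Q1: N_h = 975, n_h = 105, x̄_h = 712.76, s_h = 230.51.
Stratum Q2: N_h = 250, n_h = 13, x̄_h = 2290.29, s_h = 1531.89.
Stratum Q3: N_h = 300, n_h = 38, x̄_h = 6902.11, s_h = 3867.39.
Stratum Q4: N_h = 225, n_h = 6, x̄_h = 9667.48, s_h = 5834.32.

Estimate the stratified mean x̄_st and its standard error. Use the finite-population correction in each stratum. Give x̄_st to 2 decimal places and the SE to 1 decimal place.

x̄_st = Σ W_h x̄_h = (975·712.76 + 250·2290.29 + 300·6902.11 + 225·9667.48)/1750 = 3150.47400
V̂(x̄_st) = Σ W_h² (1 − n_h/N_h) s_h²/n_h, with W_h = N_h/N and N = 1750:
  stratum Q1: (975/1750)²·(1 − 105/975)·230.51²/105 = 140.164
  stratum Q2: (250/1750)²·(1 − 13/250)·1531.89²/13 = 3492.4
  stratum Q3: (300/1750)²·(1 − 38/300)·3867.39²/38 = 10101.8
  stratum Q4: (225/1750)²·(1 − 6/225)·5834.32²/6 = 91280.9
V̂(x̄_st) = 105015
SE(x̄_st) = √105015 = 324.061

x̄_st ≈ 3150.47, SE ≈ 324.1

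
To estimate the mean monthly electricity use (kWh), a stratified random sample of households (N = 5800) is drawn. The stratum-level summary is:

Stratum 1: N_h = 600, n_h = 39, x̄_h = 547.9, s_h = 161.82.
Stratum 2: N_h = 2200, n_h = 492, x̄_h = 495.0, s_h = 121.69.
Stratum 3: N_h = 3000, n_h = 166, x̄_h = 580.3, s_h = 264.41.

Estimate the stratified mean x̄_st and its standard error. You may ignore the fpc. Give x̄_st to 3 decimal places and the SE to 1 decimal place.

x̄_st = Σ W_h x̄_h = (600·547.9 + 2200·495.0 + 3000·580.3)/5800 = 544.59310
V̂(x̄_st) = Σ W_h² s_h²/n_h, with W_h = N_h/N and N = 5800:
  stratum 1: (600/5800)²·161.82²/39 = 7.18532
  stratum 2: (2200/5800)²·121.69²/492 = 4.33046
  stratum 3: (3000/5800)²·264.41²/166 = 112.677
V̂(x̄_st) = 124.193
SE(x̄_st) = √124.193 = 11.1442

x̄_st ≈ 544.593, SE ≈ 11.1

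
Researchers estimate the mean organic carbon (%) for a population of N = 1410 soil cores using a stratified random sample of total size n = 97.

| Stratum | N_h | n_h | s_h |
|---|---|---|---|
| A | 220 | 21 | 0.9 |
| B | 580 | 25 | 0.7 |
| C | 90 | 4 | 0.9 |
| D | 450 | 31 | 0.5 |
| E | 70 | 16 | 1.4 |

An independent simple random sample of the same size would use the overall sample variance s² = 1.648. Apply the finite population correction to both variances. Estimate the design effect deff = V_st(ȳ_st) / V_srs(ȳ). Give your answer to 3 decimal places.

deff ≈ 0.367

V̂(ȳ_st) = Σ W_h² (1 − n_h/N_h) s_h²/n_h, with W_h = N_h/N and N = 1410:
  stratum A: (220/1410)²·(1 − 21/220)·0.9²/21 = 0.000849382
  stratum B: (580/1410)²·(1 − 25/580)·0.7²/25 = 0.0031735
  stratum C: (90/1410)²·(1 − 4/90)·0.9²/4 = 0.000788366
  stratum D: (450/1410)²·(1 − 31/450)·0.5²/31 = 0.000764833
  stratum E: (70/1410)²·(1 − 16/70)·1.4²/16 = 0.000232911
V_st = 0.00580899
V_srs = (1 − 97/1410)·1.648/97 = 0.0158209
deff = V_st / V_srs = 0.00580899/0.0158209 = 0.3672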